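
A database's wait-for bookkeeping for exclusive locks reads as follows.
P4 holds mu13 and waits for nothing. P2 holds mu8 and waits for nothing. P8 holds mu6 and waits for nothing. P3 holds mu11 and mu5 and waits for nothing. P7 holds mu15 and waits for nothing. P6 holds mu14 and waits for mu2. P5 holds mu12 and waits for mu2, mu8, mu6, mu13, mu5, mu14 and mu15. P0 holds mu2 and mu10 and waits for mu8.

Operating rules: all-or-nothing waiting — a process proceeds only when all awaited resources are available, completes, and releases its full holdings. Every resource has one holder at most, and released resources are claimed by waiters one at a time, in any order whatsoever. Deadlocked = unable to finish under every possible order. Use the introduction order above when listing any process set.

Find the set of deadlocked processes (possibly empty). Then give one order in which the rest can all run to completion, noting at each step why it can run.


The deadlocked set is empty.
Key observation: the waits form no ring: some process can always run, and its releases unblock the others one by one.
A valid finishing order for the others: P2, P7, P0, P6, P3, P4, P8, P5.
Check, step by step:
  run P2 (it waits on nothing); releases mu8
  run P7 (it waits on nothing); releases mu15
  run P0 (all its waits — mu8 — are resolved); releases mu2 and mu10
  run P6 (all its waits — mu2 — are resolved); releases mu14
  run P3 (it waits on nothing); releases mu11 and mu5
  run P4 (it waits on nothing); releases mu13
  run P8 (it waits on nothing); releases mu6
  run P5 (all its waits — mu2, mu8, mu6, mu13, mu5, mu14 and mu15 — are resolved); releases mu12


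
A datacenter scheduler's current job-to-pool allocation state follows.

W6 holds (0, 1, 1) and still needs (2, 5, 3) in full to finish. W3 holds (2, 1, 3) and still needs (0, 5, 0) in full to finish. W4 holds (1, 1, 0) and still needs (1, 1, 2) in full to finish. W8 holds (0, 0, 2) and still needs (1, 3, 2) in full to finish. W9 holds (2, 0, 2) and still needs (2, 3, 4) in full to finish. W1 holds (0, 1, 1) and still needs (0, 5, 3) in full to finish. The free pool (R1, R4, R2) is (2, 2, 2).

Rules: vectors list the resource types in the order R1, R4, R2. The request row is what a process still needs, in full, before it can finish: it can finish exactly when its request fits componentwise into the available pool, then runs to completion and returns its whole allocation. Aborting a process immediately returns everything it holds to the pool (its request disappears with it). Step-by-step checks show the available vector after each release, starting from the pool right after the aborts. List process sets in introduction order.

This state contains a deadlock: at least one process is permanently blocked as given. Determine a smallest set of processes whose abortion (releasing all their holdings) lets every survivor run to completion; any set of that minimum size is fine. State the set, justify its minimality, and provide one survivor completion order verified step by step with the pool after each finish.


The answer: abort W6 and W1.
Key observation: the deadlocked W3 becomes finishable only because W6 and W1 released (0, 2, 2); it completes at step 4 below.
Minimality, checking each single-abort alternative: W6 alone leaves W3 blocked (short on R4); W3 alone leaves W6 blocked (short on R4); W4 alone leaves W6 blocked (short on R4); W8 alone leaves W6 blocked (short on R4); W9 alone leaves W6 blocked (short on R4); W1 alone leaves W6 blocked (short on R4).
Survivors finish in the order: W8, W4, W9, W3. Verifying each step (pool after the aborts first):
  pool = (2, 4, 4)
  run W8 (needs (1, 3, 2), free (2, 4, 4)); after release of (0, 0, 2) the pool is (2, 4, 6)
  run W4 (needs (1, 1, 2), free (2, 4, 6)); after release of (1, 1, 0) the pool is (3, 5, 6)
  run W9 (needs (2, 3, 4), free (3, 5, 6)); after release of (2, 0, 2) the pool is (5, 5, 8)
  run W3 (needs (0, 5, 0), free (5, 5, 8)); after release of (2, 1, 3) the pool is (7, 6, 11)


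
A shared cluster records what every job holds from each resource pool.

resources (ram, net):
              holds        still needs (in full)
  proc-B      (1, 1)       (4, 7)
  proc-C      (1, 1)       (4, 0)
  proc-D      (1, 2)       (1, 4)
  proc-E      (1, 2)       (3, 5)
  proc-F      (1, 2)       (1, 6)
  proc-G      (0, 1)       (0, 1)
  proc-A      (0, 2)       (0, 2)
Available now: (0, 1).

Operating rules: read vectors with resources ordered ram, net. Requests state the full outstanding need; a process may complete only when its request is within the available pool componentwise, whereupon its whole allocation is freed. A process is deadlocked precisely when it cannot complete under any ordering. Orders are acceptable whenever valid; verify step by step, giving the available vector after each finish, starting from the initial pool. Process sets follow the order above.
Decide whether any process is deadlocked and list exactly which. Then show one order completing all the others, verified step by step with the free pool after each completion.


Deadlocked set: proc-B, proc-C, proc-D, proc-E and proc-F.
Key observation: ram is the bottleneck — with proc-G, proc-A done the pool holds (0, 4), short of every remaining need.
A valid finishing order for the others: proc-G, proc-A. Check, step by step:
  pool = (0, 1)
  proc-G needs (0, 1) <= (0, 1) -> finishes; pool += (0, 1) = (0, 2)
  proc-A needs (0, 2) <= (0, 2) -> finishes; pool += (0, 2) = (0, 4)
None of the blocked processes ever fits:
  proc-B cannot run: need (4, 7) vs free (0, 4) (insufficient ram and net)
  proc-C cannot run: need (4, 0) vs free (0, 4) (insufficient ram)
  proc-D cannot run: need (1, 4) vs free (0, 4) (insufficient ram)
  proc-E cannot run: need (3, 5) vs free (0, 4) (insufficient ram and net)
  proc-F cannot run: need (1, 6) vs free (0, 4) (insufficient ram and net)


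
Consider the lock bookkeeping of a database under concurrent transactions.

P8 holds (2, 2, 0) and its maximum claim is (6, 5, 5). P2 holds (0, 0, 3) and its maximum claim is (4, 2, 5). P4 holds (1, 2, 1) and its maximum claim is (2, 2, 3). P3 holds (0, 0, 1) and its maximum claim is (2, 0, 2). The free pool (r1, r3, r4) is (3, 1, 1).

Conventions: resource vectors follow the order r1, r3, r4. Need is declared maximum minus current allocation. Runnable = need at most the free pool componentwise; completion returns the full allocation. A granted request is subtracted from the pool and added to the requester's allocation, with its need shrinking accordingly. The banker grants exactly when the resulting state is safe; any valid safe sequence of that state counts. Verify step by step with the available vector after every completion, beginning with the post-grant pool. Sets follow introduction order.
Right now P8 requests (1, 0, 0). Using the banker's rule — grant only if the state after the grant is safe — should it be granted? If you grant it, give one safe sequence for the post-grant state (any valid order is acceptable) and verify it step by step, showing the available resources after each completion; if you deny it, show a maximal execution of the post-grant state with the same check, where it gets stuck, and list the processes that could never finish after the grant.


DENY — the pretend-granted state is unsafe.
Key observation: after P3, P4 the pool peaks at (3, 3, 3), and each blocked process is short somewhere: P8 on r4; P2 on r1.
After a pretend grant, a maximal execution: P3, P4 — then nothing else fits. Step-by-step check:
  pool = (2, 1, 1)
  P3 needs (2, 0, 1) <= (2, 1, 1) -> finishes; pool += (0, 0, 1) = (2, 1, 2)
  P4 needs (1, 0, 2) <= (2, 1, 2) -> finishes; pool += (1, 2, 1) = (3, 3, 3)
  P8 cannot run: need (3, 3, 5) vs free (3, 3, 3) (insufficient r4)
  P2 cannot run: need (4, 2, 2) vs free (3, 3, 3) (insufficient r1)
Processes that could never finish after the grant: P8 and P2.


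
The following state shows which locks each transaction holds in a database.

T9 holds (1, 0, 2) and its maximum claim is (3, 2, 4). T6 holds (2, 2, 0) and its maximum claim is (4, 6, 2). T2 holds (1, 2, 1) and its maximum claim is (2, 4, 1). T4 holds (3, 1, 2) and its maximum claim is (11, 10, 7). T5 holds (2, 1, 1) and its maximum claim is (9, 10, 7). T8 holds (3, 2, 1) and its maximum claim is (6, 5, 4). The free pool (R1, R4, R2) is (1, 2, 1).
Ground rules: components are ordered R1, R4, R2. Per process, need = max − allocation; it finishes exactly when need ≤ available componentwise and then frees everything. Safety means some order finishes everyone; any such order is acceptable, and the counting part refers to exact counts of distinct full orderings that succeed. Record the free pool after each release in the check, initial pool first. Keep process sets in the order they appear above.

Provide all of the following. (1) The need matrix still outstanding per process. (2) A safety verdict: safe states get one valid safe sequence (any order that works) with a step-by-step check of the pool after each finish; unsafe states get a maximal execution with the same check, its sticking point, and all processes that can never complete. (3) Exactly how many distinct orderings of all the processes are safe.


(1) Remaining need (order R1, R4, R2):
  T9: (2, 2, 2)
  T6: (2, 4, 2)
  T2: (1, 2, 0)
  T4: (8, 9, 5)
  T5: (7, 9, 6)
  T8: (3, 3, 3)
(2) UNSAFE — no complete ordering exists.
Key observation: even finishing T2, T9, T6, T8 leaves just (8, 8, 5) free — too little R4 for any of the remaining processes.
A maximal execution: T2, T9, T6, T8 — then nothing else fits. Check, step by step:
  pool = (1, 2, 1)
  T2 needs (1, 2, 0) <= (1, 2, 1) -> finishes; pool += (1, 2, 1) = (2, 4, 2)
  T9 needs (2, 2, 2) <= (2, 4, 2) -> finishes; pool += (1, 0, 2) = (3, 4, 4)
  T6 needs (2, 4, 2) <= (3, 4, 4) -> finishes; pool += (2, 2, 0) = (5, 6, 4)
  T8 needs (3, 3, 3) <= (5, 6, 4) -> finishes; pool += (3, 2, 1) = (8, 8, 5)
  T4 cannot run: need (8, 9, 5) vs free (8, 8, 5) (insufficient R4)
  T5 cannot run: need (7, 9, 6) vs free (8, 8, 5) (insufficient R4 and R2)
Never able to finish: T4 and T5.
(3) The exact count: 0 of the possible complete orderings are safe sequences.


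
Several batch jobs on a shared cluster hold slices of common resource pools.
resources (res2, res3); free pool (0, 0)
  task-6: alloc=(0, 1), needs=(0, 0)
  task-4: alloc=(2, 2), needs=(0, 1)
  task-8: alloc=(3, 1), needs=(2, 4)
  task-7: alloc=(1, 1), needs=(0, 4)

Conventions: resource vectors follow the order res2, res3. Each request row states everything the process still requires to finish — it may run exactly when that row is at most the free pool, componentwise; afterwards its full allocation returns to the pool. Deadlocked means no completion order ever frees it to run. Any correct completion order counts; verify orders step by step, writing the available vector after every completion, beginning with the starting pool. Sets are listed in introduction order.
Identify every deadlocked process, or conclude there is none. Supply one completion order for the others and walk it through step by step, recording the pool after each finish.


The deadlocked set is task-8 and task-7.
Key observation: the wall is res3: completing task-6, task-4 brings the pool only to (2, 3), and all the rest need more.
One completion order for the rest: task-6, task-4. Walking it through:
  pool = (0, 0)
  task-6 needs (0, 0) <= (0, 0) -> finishes; pool += (0, 1) = (0, 1)
  task-4 needs (0, 1) <= (0, 1) -> finishes; pool += (2, 2) = (2, 3)
The blocked processes can never fit:
  task-8 still needs (2, 4) but only (2, 3) is free — short on res3
  task-7 still needs (0, 4) but only (2, 3) is free — short on res3


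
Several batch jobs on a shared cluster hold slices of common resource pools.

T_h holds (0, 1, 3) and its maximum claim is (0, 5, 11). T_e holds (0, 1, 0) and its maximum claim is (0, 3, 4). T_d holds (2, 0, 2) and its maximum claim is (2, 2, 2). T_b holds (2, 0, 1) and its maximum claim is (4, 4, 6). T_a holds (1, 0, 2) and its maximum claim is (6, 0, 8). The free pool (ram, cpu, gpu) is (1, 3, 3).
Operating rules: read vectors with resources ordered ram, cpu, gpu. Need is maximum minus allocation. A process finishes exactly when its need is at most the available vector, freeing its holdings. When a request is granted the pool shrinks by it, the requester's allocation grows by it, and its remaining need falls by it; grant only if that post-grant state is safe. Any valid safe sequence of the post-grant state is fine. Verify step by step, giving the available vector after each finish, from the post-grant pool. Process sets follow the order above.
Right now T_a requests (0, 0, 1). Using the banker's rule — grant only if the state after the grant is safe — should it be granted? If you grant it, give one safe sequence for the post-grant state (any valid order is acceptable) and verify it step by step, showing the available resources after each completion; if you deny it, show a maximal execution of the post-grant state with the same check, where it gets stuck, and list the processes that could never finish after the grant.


DENY. Granting would leave the state unsafe.
Key observation: after T_d, T_e complete, (3, 4, 4) is the best the pool ever gets, yet each leftover process wants more gpu.
On the post-grant state, T_d, T_e is a maximal run — nothing extends it. Walking it through:
  pool = (1, 3, 2)
  T_d needs (0, 2, 0) <= (1, 3, 2) -> finishes; pool += (2, 0, 2) = (3, 3, 4)
  T_e needs (0, 2, 4) <= (3, 3, 4) -> finishes; pool += (0, 1, 0) = (3, 4, 4)
  T_h still needs (0, 4, 8) but only (3, 4, 4) is free — short on gpu
  T_b still needs (2, 4, 5) but only (3, 4, 4) is free — short on gpu
  T_a still needs (5, 0, 5) but only (3, 4, 4) is free — short on ram and gpu
Had the request been granted, T_h, T_b and T_a could never finish.


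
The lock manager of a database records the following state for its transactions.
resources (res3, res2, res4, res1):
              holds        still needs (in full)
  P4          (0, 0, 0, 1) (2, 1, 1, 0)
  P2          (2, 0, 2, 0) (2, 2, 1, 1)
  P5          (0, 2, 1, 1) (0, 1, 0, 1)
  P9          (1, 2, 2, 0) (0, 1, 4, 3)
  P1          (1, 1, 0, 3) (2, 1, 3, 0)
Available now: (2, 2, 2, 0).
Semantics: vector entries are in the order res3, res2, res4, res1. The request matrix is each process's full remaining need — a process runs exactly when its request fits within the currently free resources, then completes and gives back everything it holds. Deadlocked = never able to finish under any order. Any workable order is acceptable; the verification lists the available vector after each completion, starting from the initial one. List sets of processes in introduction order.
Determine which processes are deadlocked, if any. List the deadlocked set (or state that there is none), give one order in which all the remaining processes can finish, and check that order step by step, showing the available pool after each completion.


No process is deadlocked.
Key observation: the pool covers P4 at once, and every later process fits after earlier releases.
The rest can finish in the order P4, P2, P5, P1, P9. Step-by-step check:
  pool = (2, 2, 2, 0)
  run P4 (needs (2, 1, 1, 0), free (2, 2, 2, 0)); after release of (0, 0, 0, 1) the pool is (2, 2, 2, 1)
  run P2 (needs (2, 2, 1, 1), free (2, 2, 2, 1)); after release of (2, 0, 2, 0) the pool is (4, 2, 4, 1)
  run P5 (needs (0, 1, 0, 1), free (4, 2, 4, 1)); after release of (0, 2, 1, 1) the pool is (4, 4, 5, 2)
  run P1 (needs (2, 1, 3, 0), free (4, 4, 5, 2)); after release of (1, 1, 0, 3) the pool is (5, 5, 5, 5)
  run P9 (needs (0, 1, 4, 3), free (5, 5, 5, 5)); after release of (1, 2, 2, 0) the pool is (6, 7, 7, 5)


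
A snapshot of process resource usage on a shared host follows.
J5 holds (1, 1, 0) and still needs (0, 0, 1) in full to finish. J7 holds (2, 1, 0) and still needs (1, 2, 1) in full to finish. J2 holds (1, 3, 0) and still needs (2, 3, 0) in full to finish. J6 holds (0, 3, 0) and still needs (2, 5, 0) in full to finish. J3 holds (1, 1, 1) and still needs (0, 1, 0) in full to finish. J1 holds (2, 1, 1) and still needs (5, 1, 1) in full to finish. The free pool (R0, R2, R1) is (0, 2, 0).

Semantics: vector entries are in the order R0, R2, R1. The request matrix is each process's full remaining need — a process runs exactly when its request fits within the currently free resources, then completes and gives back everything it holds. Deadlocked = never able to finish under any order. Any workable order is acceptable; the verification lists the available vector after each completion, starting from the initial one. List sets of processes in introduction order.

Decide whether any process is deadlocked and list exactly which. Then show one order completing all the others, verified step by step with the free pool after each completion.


The deadlocked set is empty.
Key observation: J3 can run right away; the returned allocation unlocks the remaining processes in turn.
The rest can finish in the order J3, J5, J2, J6, J7, J1. Walking it through:
  pool = (0, 2, 0)
  J3 needs (0, 1, 0) <= (0, 2, 0) -> finishes; pool += (1, 1, 1) = (1, 3, 1)
  J5 needs (0, 0, 1) <= (1, 3, 1) -> finishes; pool += (1, 1, 0) = (2, 4, 1)
  J2 needs (2, 3, 0) <= (2, 4, 1) -> finishes; pool += (1, 3, 0) = (3, 7, 1)
  J6 needs (2, 5, 0) <= (3, 7, 1) -> finishes; pool += (0, 3, 0) = (3, 10, 1)
  J7 needs (1, 2, 1) <= (3, 10, 1) -> finishes; pool += (2, 1, 0) = (5, 11, 1)
  J1 needs (5, 1, 1) <= (5, 11, 1) -> finishes; pool += (2, 1, 1) = (7, 12, 2)


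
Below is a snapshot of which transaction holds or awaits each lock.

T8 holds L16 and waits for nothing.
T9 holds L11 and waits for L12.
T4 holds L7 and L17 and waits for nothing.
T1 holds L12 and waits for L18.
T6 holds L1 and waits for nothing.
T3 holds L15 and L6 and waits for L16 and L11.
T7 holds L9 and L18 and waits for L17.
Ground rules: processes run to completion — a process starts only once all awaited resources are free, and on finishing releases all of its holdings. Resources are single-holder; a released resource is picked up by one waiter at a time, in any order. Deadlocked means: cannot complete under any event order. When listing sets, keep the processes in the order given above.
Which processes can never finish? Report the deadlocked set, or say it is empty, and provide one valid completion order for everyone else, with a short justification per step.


Nothing here is deadlocked.
Key observation: the waits form no ring: some process can always run, and its releases unblock the others one by one.
One completion order for the rest: T4, T7, T6, T1, T9, T8, T3.
Walking it through:
  T4 waits on nothing -> runs at once and releases L7 and L17
  T7: everything it awaited (L17) is free; runs, freeing L9 and L18
  T6 waits on nothing -> runs at once and releases L1
  T1: everything it awaited (L18) is free; runs, freeing L12
  T9: everything it awaited (L12) is free; runs, freeing L11
  T8 waits on nothing -> runs at once and releases L16
  T3: everything it awaited (L16 and L11) is free; runs, freeing L15 and L6


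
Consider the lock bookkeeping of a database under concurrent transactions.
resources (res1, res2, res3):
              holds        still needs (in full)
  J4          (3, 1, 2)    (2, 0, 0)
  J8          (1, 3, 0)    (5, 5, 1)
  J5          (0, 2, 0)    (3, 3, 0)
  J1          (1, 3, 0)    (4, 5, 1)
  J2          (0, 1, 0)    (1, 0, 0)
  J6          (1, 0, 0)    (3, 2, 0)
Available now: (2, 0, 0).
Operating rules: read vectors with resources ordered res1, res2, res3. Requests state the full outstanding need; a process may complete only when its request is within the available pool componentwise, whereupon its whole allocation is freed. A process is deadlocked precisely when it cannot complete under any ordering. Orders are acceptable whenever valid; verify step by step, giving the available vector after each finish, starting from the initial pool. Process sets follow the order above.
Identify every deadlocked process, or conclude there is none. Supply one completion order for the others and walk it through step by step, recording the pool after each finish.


Deadlocked: J8, J5 and J1.
Key observation: no order helps: past J2, J4, J6, the free pool tops out at (6, 2, 2), below what each blocked process needs in res2.
A valid finishing order for the others: J2, J4, J6. Check, step by step:
  pool = (2, 0, 0)
  run J2 (needs (1, 0, 0), free (2, 0, 0)); after release of (0, 1, 0) the pool is (2, 1, 0)
  run J4 (needs (2, 0, 0), free (2, 1, 0)); after release of (3, 1, 2) the pool is (5, 2, 2)
  run J6 (needs (3, 2, 0), free (5, 2, 2)); after release of (1, 0, 0) the pool is (6, 2, 2)
None of the blocked processes ever fits:
  blocked: J8 wants (5, 5, 1), pool (6, 2, 2) — not enough res2
  blocked: J5 wants (3, 3, 0), pool (6, 2, 2) — not enough res2
  blocked: J1 wants (4, 5, 1), pool (6, 2, 2) — not enough res2


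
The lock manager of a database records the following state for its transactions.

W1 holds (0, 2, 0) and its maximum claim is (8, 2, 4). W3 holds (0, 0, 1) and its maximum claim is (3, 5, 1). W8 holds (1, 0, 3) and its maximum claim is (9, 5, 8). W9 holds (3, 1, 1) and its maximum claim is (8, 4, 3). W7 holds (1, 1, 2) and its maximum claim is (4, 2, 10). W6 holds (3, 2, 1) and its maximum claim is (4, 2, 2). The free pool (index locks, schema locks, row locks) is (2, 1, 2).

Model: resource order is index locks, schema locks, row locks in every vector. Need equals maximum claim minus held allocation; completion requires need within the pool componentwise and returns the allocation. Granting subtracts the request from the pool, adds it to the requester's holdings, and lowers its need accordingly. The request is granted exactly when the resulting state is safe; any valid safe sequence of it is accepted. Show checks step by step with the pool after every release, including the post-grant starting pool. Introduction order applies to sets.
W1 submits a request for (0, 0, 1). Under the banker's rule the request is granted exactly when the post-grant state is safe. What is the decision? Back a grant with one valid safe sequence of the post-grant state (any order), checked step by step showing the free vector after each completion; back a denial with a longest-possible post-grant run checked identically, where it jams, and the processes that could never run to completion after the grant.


GRANT. The post-grant state is safe; one safe sequence: W6, W9, W1, W3, W8, W7.
Key observation: even at the reduced pool (2, 1, 1), W6 fits immediately, so safety survives the grant.
Verifying the post-grant state step by step:
  pool = (2, 1, 1)
  W6 needs (1, 0, 1) <= (2, 1, 1) -> finishes; pool += (3, 2, 1) = (5, 3, 2)
  W9 needs (5, 3, 2) <= (5, 3, 2) -> finishes; pool += (3, 1, 1) = (8, 4, 3)
  W1 needs (8, 0, 3) <= (8, 4, 3) -> finishes; pool += (0, 2, 1) = (8, 6, 4)
  W3 needs (3, 5, 0) <= (8, 6, 4) -> finishes; pool += (0, 0, 1) = (8, 6, 5)
  W8 needs (8, 5, 5) <= (8, 6, 5) -> finishes; pool += (1, 0, 3) = (9, 6, 8)
  W7 needs (3, 1, 8) <= (9, 6, 8) -> finishes; pool += (1, 1, 2) = (10, 7, 10)


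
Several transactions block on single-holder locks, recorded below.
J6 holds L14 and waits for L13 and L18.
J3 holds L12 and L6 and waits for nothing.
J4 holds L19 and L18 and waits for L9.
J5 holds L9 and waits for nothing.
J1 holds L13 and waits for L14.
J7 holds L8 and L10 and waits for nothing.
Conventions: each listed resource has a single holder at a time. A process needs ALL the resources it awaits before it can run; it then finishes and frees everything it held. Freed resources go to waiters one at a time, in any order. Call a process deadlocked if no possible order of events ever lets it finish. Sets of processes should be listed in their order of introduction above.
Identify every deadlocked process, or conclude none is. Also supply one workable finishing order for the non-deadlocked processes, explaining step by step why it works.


The deadlocked set is J6 and J1.
Key observation: the loop J6 -> J1 -> J6 blocks itself forever; no other process is dragged down with it.
A valid finishing order for the others: J5, J7, J4, J3.
Walking it through:
  J5 waits on nothing -> runs at once and releases L9
  J7 waits on nothing -> runs at once and releases L8 and L10
  J4 waits on L9 — all released -> runs and releases L19 and L18
  J3 waits on nothing -> runs at once and releases L12 and L6


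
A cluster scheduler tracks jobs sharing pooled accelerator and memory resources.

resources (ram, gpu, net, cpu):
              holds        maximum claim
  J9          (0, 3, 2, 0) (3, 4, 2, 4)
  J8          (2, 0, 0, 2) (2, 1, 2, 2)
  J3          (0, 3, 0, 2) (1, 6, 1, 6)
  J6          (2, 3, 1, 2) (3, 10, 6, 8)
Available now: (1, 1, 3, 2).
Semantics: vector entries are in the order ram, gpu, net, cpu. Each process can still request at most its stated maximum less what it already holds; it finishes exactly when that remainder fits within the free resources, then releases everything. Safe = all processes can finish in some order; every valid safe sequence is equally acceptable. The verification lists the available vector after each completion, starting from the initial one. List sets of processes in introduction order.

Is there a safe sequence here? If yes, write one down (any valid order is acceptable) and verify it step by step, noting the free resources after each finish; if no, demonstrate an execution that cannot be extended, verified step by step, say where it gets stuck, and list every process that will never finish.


The state is SAFE; one workable sequence: J8, J9, J3, J6.
Key observation: reading the order forward, J8 is the first process whose need (0, 1, 2, 0) meets the free pool (1, 1, 3, 2) exactly on a resource it requests.
Verifying each step:
  pool = (1, 1, 3, 2)
  J8: need (0, 1, 2, 0) fits (1, 1, 3, 2); releases (2, 0, 0, 2), pool now (3, 1, 3, 4)
  J9: need (3, 1, 0, 4) fits (3, 1, 3, 4); releases (0, 3, 2, 0), pool now (3, 4, 5, 4)
  J3: need (1, 3, 1, 4) fits (3, 4, 5, 4); releases (0, 3, 0, 2), pool now (3, 7, 5, 6)
  J6: need (1, 7, 5, 6) fits (3, 7, 5, 6); releases (2, 3, 1, 2), pool now (5, 10, 6, 8)


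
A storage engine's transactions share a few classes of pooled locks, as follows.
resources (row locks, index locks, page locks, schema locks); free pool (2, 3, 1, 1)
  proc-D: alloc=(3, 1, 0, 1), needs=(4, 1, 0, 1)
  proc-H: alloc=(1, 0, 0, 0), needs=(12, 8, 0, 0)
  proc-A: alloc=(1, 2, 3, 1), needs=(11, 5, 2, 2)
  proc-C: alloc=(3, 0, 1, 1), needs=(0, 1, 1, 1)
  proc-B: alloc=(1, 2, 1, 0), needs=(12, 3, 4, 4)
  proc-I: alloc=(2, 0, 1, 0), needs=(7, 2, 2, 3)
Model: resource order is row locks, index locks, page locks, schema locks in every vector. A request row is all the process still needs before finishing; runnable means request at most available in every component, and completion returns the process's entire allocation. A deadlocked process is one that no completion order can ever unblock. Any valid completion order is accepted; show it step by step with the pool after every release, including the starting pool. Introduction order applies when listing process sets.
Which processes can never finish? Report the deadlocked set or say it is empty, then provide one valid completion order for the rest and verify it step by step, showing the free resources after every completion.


Deadlocked set: proc-H, proc-A and proc-B.
Key observation: proc-C, proc-D, proc-I can finish, but then (10, 4, 3, 3) is all there is, and the blocked group's row locks demands exceed it.
A valid finishing order for the others: proc-C, proc-D, proc-I. Check, step by step:
  pool = (2, 3, 1, 1)
  run proc-C (needs (0, 1, 1, 1), free (2, 3, 1, 1)); after release of (3, 0, 1, 1) the pool is (5, 3, 2, 2)
  run proc-D (needs (4, 1, 0, 1), free (5, 3, 2, 2)); after release of (3, 1, 0, 1) the pool is (8, 4, 2, 3)
  run proc-I (needs (7, 2, 2, 3), free (8, 4, 2, 3)); after release of (2, 0, 1, 0) the pool is (10, 4, 3, 3)
None of the blocked processes ever fits:
  proc-H cannot run: need (12, 8, 0, 0) vs free (10, 4, 3, 3) (insufficient row locks and index locks)
  proc-A cannot run: need (11, 5, 2, 2) vs free (10, 4, 3, 3) (insufficient row locks and index locks)
  proc-B cannot run: need (12, 3, 4, 4) vs free (10, 4, 3, 3) (insufficient row locks, page locks and schema locks)


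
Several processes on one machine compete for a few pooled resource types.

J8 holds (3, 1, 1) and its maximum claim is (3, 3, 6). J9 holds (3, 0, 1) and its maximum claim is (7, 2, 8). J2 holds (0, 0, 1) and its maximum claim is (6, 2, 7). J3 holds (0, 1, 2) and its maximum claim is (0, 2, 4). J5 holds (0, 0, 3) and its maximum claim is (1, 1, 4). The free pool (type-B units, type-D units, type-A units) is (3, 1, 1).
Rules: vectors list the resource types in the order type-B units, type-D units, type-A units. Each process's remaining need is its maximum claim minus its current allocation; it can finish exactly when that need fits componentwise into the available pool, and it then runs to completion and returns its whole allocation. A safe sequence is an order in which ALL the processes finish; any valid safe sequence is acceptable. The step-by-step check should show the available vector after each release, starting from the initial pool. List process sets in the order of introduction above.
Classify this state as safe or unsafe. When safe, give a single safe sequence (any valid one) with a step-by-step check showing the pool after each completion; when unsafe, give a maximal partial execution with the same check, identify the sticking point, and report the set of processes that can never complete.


SAFE, for example via the order J5, J3, J8, J9, J2.
Key observation: the order's first zero-slack moment is J5 ((1, 1, 1) needed, (3, 1, 1) free — a requested resource with nothing to spare).
Step-by-step check:
  pool = (3, 1, 1)
  J5 needs (1, 1, 1) <= (3, 1, 1) -> finishes; pool += (0, 0, 3) = (3, 1, 4)
  J3 needs (0, 1, 2) <= (3, 1, 4) -> finishes; pool += (0, 1, 2) = (3, 2, 6)
  J8 needs (0, 2, 5) <= (3, 2, 6) -> finishes; pool += (3, 1, 1) = (6, 3, 7)
  J9 needs (4, 2, 7) <= (6, 3, 7) -> finishes; pool += (3, 0, 1) = (9, 3, 8)
  J2 needs (6, 2, 6) <= (9, 3, 8) -> finishes; pool += (0, 0, 1) = (9, 3, 9)


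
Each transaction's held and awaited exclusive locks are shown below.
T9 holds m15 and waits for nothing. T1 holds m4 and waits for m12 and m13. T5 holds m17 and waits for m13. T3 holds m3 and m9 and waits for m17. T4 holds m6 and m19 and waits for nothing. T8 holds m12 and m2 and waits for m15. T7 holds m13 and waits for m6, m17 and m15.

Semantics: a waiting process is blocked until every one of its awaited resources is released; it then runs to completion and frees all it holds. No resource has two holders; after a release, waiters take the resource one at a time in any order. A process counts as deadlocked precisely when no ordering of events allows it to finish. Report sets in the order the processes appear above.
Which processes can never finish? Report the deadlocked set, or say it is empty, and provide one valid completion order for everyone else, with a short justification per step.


Deadlocked: T1, T5, T3 and T7.
Key observation: the knot is the closed ring of waits T7 -> T5 -> T7; T1 and T3 wait into the deadlock from upstream.
A valid finishing order for the others: T9, T8, T4.
Walking it through:
  T9 waits on nothing -> runs at once and releases m15
  T8: everything it awaited (m15) is free; runs, freeing m12 and m2
  T4 waits on nothing -> runs at once and releases m6 and m19


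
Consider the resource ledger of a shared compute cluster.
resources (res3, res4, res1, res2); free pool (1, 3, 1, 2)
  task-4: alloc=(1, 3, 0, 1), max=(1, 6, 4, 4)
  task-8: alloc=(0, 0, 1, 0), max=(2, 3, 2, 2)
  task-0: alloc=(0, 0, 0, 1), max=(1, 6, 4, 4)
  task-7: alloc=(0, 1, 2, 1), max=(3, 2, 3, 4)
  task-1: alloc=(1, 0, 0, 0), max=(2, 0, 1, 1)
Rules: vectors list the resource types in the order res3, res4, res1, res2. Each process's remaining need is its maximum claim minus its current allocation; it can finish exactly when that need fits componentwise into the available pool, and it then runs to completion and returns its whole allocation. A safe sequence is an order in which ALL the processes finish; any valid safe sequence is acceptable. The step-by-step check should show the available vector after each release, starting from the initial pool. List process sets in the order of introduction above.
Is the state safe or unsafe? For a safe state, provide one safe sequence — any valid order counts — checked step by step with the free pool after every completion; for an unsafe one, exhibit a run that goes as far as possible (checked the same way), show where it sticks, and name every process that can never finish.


The state is UNSAFE.
Key observation: once task-1, task-8 finish, the pool peaks at (2, 3, 2, 2) — and every remaining process still needs more res2 than that.
A maximal execution: task-1, task-8 — then nothing else fits. Step-by-step check:
  pool = (1, 3, 1, 2)
  run task-1 (needs (1, 0, 1, 1), free (1, 3, 1, 2)); after release of (1, 0, 0, 0) the pool is (2, 3, 1, 2)
  run task-8 (needs (2, 3, 1, 2), free (2, 3, 1, 2)); after release of (0, 0, 1, 0) the pool is (2, 3, 2, 2)
  task-4 still needs (0, 3, 4, 3) but only (2, 3, 2, 2) is free — short on res1 and res2
  task-0 still needs (1, 6, 4, 3) but only (2, 3, 2, 2) is free — short on res4, res1 and res2
  task-7 still needs (3, 1, 1, 3) but only (2, 3, 2, 2) is free — short on res3 and res2
Permanently blocked: task-4, task-0 and task-7.


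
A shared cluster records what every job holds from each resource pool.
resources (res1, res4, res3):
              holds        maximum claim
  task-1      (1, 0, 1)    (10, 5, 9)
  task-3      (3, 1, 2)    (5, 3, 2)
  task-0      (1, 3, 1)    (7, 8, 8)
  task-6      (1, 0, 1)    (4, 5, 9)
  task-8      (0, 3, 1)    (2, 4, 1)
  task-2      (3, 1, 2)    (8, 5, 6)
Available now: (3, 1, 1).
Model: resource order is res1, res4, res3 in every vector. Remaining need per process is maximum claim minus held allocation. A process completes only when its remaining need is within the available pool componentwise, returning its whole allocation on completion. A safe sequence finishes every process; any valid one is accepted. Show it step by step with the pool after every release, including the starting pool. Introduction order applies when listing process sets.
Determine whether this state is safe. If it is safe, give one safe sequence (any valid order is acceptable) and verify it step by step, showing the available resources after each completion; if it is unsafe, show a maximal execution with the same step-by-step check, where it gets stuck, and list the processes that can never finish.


UNSAFE.
Key observation: res3 is the bottleneck — with task-8, task-3, task-2 done the pool holds (9, 6, 6), short of every remaining need.
Going as far as possible: task-8, task-3, task-2; after that, nothing fits. Verifying each step:
  pool = (3, 1, 1)
  task-8: need (2, 1, 0) fits (3, 1, 1); releases (0, 3, 1), pool now (3, 4, 2)
  task-3: need (2, 2, 0) fits (3, 4, 2); releases (3, 1, 2), pool now (6, 5, 4)
  task-2: need (5, 4, 4) fits (6, 5, 4); releases (3, 1, 2), pool now (9, 6, 6)
  task-1 still needs (9, 5, 8) but only (9, 6, 6) is free — short on res3
  task-0 still needs (6, 5, 7) but only (9, 6, 6) is free — short on res3
  task-6 still needs (3, 5, 8) but only (9, 6, 6) is free — short on res3
Processes that can never finish: task-1, task-0 and task-6.


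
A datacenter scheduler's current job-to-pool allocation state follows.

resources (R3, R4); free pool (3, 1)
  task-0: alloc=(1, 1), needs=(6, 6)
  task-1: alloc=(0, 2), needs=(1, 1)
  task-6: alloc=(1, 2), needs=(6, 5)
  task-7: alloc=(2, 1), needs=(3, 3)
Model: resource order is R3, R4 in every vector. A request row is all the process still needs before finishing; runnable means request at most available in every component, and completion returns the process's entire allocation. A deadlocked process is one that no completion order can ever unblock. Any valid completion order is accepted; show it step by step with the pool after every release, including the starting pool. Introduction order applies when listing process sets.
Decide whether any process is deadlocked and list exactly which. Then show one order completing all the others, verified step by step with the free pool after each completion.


The deadlocked set is task-0 and task-6.
Key observation: the wall is R3: completing task-1, task-7 brings the pool only to (5, 4), and all the rest need more.
One completion order for the rest: task-1, task-7. Check, step by step:
  pool = (3, 1)
  run task-1 (needs (1, 1), free (3, 1)); after release of (0, 2) the pool is (3, 3)
  run task-7 (needs (3, 3), free (3, 3)); after release of (2, 1) the pool is (5, 4)
The stuck group stays short no matter what:
  blocked: task-0 wants (6, 6), pool (5, 4) — not enough R3 and R4
  blocked: task-6 wants (6, 5), pool (5, 4) — not enough R3 and R4


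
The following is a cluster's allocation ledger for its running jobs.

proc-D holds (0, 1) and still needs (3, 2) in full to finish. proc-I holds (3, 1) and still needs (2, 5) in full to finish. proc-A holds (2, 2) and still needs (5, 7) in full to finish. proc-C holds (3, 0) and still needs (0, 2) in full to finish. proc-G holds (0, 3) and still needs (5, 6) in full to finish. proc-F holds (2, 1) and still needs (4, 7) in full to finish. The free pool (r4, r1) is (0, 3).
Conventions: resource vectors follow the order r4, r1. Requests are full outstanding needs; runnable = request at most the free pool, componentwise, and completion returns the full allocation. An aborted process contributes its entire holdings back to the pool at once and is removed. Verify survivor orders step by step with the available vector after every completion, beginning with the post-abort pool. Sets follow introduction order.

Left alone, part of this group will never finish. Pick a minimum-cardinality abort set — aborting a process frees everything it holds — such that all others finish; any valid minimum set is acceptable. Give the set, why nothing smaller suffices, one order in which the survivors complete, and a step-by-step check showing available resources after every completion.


The answer: abort proc-F.
Key observation: proc-I was stuck for good until proc-F gave back (2, 1); in the order shown it finishes at step 3.
No smaller set exists: with zero aborts the deadlock remains.
The survivors complete as proc-C, proc-D, proc-I, proc-G, proc-A. Walking it through (starting from the post-abort pool):
  pool = (2, 4)
  run proc-C (needs (0, 2), free (2, 4)); after release of (3, 0) the pool is (5, 4)
  run proc-D (needs (3, 2), free (5, 4)); after release of (0, 1) the pool is (5, 5)
  run proc-I (needs (2, 5), free (5, 5)); after release of (3, 1) the pool is (8, 6)
  run proc-G (needs (5, 6), free (8, 6)); after release of (0, 3) the pool is (8, 9)
  run proc-A (needs (5, 7), free (8, 9)); after release of (2, 2) the pool is (10, 11)


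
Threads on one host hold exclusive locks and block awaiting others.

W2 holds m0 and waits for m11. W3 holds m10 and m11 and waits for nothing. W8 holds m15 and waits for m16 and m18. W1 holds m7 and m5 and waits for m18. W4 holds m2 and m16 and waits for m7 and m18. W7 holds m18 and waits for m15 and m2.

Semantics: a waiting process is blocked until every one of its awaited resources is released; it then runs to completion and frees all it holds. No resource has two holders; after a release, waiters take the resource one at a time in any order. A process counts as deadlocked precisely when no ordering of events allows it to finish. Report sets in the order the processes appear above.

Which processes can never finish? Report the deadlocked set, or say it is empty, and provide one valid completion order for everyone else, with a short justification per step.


Deadlocked: W8, W1, W4 and W7.
Key observation: along W8 -> W4 -> W1 -> W7 -> W8, each member waits on what the next one holds — a deadlock; no other process is dragged down with it.
The rest can finish in the order W3, W2.
Verifying each step:
  W3 waits on nothing -> runs at once and releases m10 and m11
  W2 waits on m11 — all released -> runs and releases m0
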